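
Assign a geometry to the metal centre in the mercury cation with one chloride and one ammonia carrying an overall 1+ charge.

Summing ligand charges against the +1 overall charge gives an oxidation state of +2 for mercury.
Hg sits in group 12, so the d-electron count is 12 − 2 = 10.
With 2 monodentate ligands the coordination number is 2.
A d¹⁰ ion with only two ligands adopts a linear arrangement (sp hybridisation; no CFSE preference).

linear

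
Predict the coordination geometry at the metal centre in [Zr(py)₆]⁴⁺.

octahedral

Summing ligand charges against the +4 overall charge gives an oxidation state of +4 for zirconium.
Zr sits in group 4, so the d-electron count is 4 − 4 = 0.
Coordination number: 6.
Six donors around a single metal centre give an octahedral coordination sphere.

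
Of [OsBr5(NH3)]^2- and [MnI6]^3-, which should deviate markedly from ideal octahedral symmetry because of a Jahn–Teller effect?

[MnI6]^3-

[OsBr5(NH3)]^2-: Ligand charges: each bromide is −1; ammonia is neutral. With an overall charge of −2 the osmium centre must be in the +3 oxidation state. Osmium is a group-8 element; Os(III) is therefore d⁵. A 5d ion has a large Δₒ and is invariably low-spin. The d⁵ configuration leaves the e_g set evenly filled (or empty) — no strong Jahn–Teller driving force.
[MnI6]^3-: Each iodide is −1; balancing the −3 overall charge requires Mn(III). Group 7 minus oxidation state 3 gives a d⁴ configuration. Iodide is a weak-field ligand for a first-row metal, so the complex is high-spin. The t₂g³e_g¹ (high-spin) configuration has an unevenly filled e_g set; the Jahn–Teller theorem predicts a tetragonal distortion (typically axial elongation) to lift the degeneracy.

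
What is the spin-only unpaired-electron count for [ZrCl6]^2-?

Each chloride is −1; balancing the −2 overall charge requires Zr(IV).
Group 4 minus oxidation state 4 gives a d⁰ configuration.
In an octahedral field the d⁰ configuration is t₂g⁰e_g⁰, giving 0 unpaired electrons.

0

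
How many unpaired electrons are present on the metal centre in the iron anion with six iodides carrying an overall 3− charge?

Ligand charges: each iodide is −1. With an overall charge of −3 the iron centre must be in the +3 oxidation state.
Iron is a group-8 element; Fe(III) is therefore d⁵.
The spin state decides the count: Iodide is a weak-field ligand for a first-row metal, so the complex is high-spin.
An octahedral high-spin d⁵ ion is t₂g³e_g², giving 5 unpaired electrons.

5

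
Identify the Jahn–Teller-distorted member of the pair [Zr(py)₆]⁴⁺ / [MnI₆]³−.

[MnI₆]³−

[Zr(py)₆]⁴⁺: Ligand charges: pyridine is neutral. With an overall charge of +4 the zirconium centre must be in the +4 oxidation state. Zr sits in group 4, so the d-electron count is 4 − 4 = 0. The d⁰ configuration leaves the e_g set evenly filled (or empty) — no strong Jahn–Teller driving force.
[MnI₆]³−: Each iodide is −1; balancing the −3 overall charge requires Mn(III). Manganese is a group-7 element; Mn(III) is therefore d⁴. Iodide is a weak-field ligand for a first-row metal, so the complex is high-spin. The t₂g³e_g¹ (high-spin) configuration has an unevenly filled e_g set; the Jahn–Teller theorem predicts a tetragonal distortion (typically axial elongation) to lift the degeneracy.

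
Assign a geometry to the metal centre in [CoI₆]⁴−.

octahedral

Summing ligand charges against the −4 overall charge gives an oxidation state of +2 for cobalt.
Cobalt is a group-9 element; Co(II) is therefore d⁷.
With 6 monodentate ligands the coordination number is 6.
Six donors around a single metal centre give an octahedral coordination sphere.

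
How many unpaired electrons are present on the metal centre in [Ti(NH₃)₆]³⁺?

1

Ligand charges: ammonia is neutral. With an overall charge of +3 the titanium centre must be in the +3 oxidation state.
Titanium is a group-4 element; Ti(III) is therefore d¹.
In an octahedral field the d¹ configuration is t₂g¹e_g⁰ (only one arrangement possible), giving 1 unpaired electron.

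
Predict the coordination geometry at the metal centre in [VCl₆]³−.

Summing ligand charges against the −3 overall charge gives an oxidation state of +3 for vanadium.
Vanadium is a group-5 element; V(III) is therefore d².
With 6 monodentate ligands the coordination number is 6.
Six donors around a single metal centre give an octahedral coordination sphere.

octahedral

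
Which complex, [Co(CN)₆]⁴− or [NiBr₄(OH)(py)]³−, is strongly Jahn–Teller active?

[Co(CN)₆]⁴−: Ligand charges: each cyanide is −1. With an overall charge of −4 the cobalt centre must be in the +2 oxidation state. Group 9 minus oxidation state 2 gives a d⁷ configuration. Cyanide is a strong-field ligand (high in the spectrochemical series) for a first-row metal, so the complex is low-spin. The t₂g⁶e_g¹ (low-spin) configuration has an unevenly filled e_g set; the Jahn–Teller theorem predicts a tetragonal distortion (typically axial elongation) to lift the degeneracy.
[NiBr₄(OH)(py)]³−: Each bromide is −1; each hydroxide is −1; pyridine is neutral; balancing the −3 overall charge requires Ni(II). Nickel is a group-10 element; Ni(II) is therefore d⁸. The d⁸ configuration leaves the e_g set evenly filled (or empty) — no strong Jahn–Teller driving force.

[Co(CN)₆]⁴−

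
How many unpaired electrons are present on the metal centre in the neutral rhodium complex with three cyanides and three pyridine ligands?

0 unpaired electrons

Summing ligand charges against the 0 overall charge gives an oxidation state of +3 for rhodium.
Rh sits in group 9, so the d-electron count is 9 − 3 = 6.
The spin state decides the count: a 4d ion has a large Δₒ and is invariably low-spin.
An octahedral low-spin d⁶ ion is t₂g⁶e_g⁰, giving 0 unpaired electrons.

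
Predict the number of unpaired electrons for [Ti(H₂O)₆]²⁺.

Ligand charges: water is neutral. With an overall charge of +2 the titanium centre must be in the +2 oxidation state.
Titanium is a group-4 element; Ti(II) is therefore d².
In an octahedral field the d² configuration is t₂g²e_g⁰ (only one arrangement possible), giving 2 unpaired electrons.

2 unpaired electrons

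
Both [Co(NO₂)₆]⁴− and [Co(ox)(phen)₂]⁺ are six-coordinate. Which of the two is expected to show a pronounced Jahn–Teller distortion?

[Co(NO₂)₆]⁴−: Each nitro (N-bound nitrite) is −1; balancing the −4 overall charge requires Co(II). Co sits in group 9, so the d-electron count is 9 − 2 = 7. Nitro (N-bound nitrite) is a strong-field ligand (high in the spectrochemical series) for a first-row metal, so the complex is low-spin. The t₂g⁶e_g¹ (low-spin) configuration has an unevenly filled e_g set; the Jahn–Teller theorem predicts a tetragonal distortion (typically axial elongation) to lift the degeneracy.
[Co(ox)(phen)₂]⁺: Ligand charges: each oxalate is −2; 1,10-phenanthroline is neutral. With an overall charge of +1 the cobalt centre must be in the +3 oxidation state. Cobalt is a group-9 element; Co(III) is therefore d⁶. Co(III) has an exceptionally large octahedral splitting and is low-spin with essentially every ligand except fluoride. The d⁶ configuration leaves the e_g set evenly filled (or empty) — no strong Jahn–Teller driving force.

[Co(NO₂)₆]⁴−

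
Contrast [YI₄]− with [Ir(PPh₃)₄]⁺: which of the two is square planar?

For [YI₄]−: Summing ligand charges against the −1 overall charge gives an oxidation state of +3 for yttrium. Y sits in group 3, so the d-electron count is 3 − 3 = 0. A d⁰ ion has no crystal-field stabilisation preference between square planar and tetrahedral, so four ligands adopt the sterically favoured tetrahedral geometry. → tetrahedral.
For [Ir(PPh₃)₄]⁺: Summing ligand charges against the +1 overall charge gives an oxidation state of +1 for iridium. Ir sits in group 9, so the d-electron count is 9 − 1 = 8. A 5d d⁸ ion has a large crystal-field splitting; square planar leaves the high-energy d_{x²−y²} orbital empty and maximises CFSE. → square planar.

[Ir(PPh₃)₄]⁺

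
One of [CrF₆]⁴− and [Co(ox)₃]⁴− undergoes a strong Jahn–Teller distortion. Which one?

[CrF₆]⁴−: Each fluoride is −1; balancing the −4 overall charge requires Cr(II). Group 6 minus oxidation state 2 gives a d⁴ configuration. Fluoride is a weak-field ligand for a first-row metal, so the complex is high-spin. The t₂g³e_g¹ (high-spin) configuration has an unevenly filled e_g set; the Jahn–Teller theorem predicts a tetragonal distortion (typically axial elongation) to lift the degeneracy.
[Co(ox)₃]⁴−: Each oxalate is −2; balancing the −4 overall charge requires Co(II). Co sits in group 9, so the d-electron count is 9 − 2 = 7. Oxalate is a weak-field ligand for a first-row metal, so the complex is high-spin. The d⁷ configuration leaves the e_g set evenly filled (or empty) — no strong Jahn–Teller driving force.

[CrF₆]⁴−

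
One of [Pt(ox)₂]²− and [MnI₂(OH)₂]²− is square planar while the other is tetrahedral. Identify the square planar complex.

For [Pt(ox)₂]²−: Ligand charges: each oxalate is −2. With an overall charge of −2 the platinum centre must be in the +2 oxidation state. Pt sits in group 10, so the d-electron count is 10 − 2 = 8. A 5d d⁸ ion has a large crystal-field splitting; square planar leaves the high-energy d_{x²−y²} orbital empty and maximises CFSE. → square planar.
For [MnI₂(OH)₂]²−: Ligand charges: each iodide is −1; each hydroxide is −1. With an overall charge of −2 the manganese centre must be in the +2 oxidation state. Mn sits in group 7, so the d-electron count is 7 − 2 = 5. A high-spin d⁵ ion has zero CFSE in either geometry, so four ligands adopt the sterically favoured tetrahedral geometry. → tetrahedral.

[Pt(ox)₂]²−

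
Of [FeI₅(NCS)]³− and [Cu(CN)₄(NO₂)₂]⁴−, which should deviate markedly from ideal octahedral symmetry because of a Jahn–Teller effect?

[Cu(CN)₄(NO₂)₂]⁴−

[FeI₅(NCS)]³−: Each iodide is −1; each isothiocyanate is −1; balancing the −3 overall charge requires Fe(III). Group 8 minus oxidation state 3 gives a d⁵ configuration. Iodide and isothiocyanate are weak-field ligands for a first-row metal, so the complex is high-spin. The d⁵ configuration leaves the e_g set evenly filled (or empty) — no strong Jahn–Teller driving force.
[Cu(CN)₄(NO₂)₂]⁴−: Ligand charges: each cyanide is −1; each nitro (N-bound nitrite) is −1. With an overall charge of −4 the copper centre must be in the +2 oxidation state. Cu sits in group 11, so the d-electron count is 11 − 2 = 9. The t₂g⁶e_g³ configuration has an unevenly filled e_g set; the Jahn–Teller theorem predicts a tetragonal distortion (typically axial elongation) to lift the degeneracy.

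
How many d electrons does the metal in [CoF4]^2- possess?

d⁷

Summing ligand charges against the −2 overall charge gives an oxidation state of +2 for cobalt.
Cobalt is a group-9 element; Co(II) is therefore d⁷.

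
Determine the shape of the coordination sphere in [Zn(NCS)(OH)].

Ligand charges: each isothiocyanate is −1; each hydroxide is −1. With an overall charge of 0 the zinc centre must be in the +2 oxidation state.
Group 12 minus oxidation state 2 gives a d¹⁰ configuration.
With 2 monodentate ligands the coordination number is 2.
A d¹⁰ ion with only two ligands adopts a linear arrangement (sp hybridisation; no CFSE preference).

linear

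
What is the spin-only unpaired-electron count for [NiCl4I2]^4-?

2 unpaired electrons

Ligand charges: each chloride is −1; each iodide is −1. With an overall charge of −4 the nickel centre must be in the +2 oxidation state.
Group 10 minus oxidation state 2 gives a d⁸ configuration.
In an octahedral field the d⁸ configuration is t₂g⁶e_g² (only one arrangement possible), giving 2 unpaired electrons.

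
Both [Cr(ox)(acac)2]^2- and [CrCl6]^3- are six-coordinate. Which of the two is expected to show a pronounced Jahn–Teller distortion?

[Cr(ox)(acac)2]^2-

[Cr(ox)(acac)2]^2-: Summing ligand charges against the −2 overall charge gives an oxidation state of +2 for chromium. Chromium is a group-6 element; Cr(II) is therefore d⁴. Acetylacetonate and oxalate are weak-field ligands for a first-row metal, so the complex is high-spin. The t₂g³e_g¹ (high-spin) configuration has an unevenly filled e_g set; the Jahn–Teller theorem predicts a tetragonal distortion (typically axial elongation) to lift the degeneracy.
[CrCl6]^3-: Ligand charges: each chloride is −1. With an overall charge of −3 the chromium centre must be in the +3 oxidation state. Group 6 minus oxidation state 3 gives a d³ configuration. The d³ configuration leaves the e_g set evenly filled (or empty) — no strong Jahn–Teller driving force.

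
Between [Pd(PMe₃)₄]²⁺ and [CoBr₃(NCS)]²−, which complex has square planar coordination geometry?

[Pd(PMe₃)₄]²⁺

For [Pd(PMe₃)₄]²⁺: Ligand charges: trimethylphosphine is neutral. With an overall charge of +2 the palladium centre must be in the +2 oxidation state. Pd sits in group 10, so the d-electron count is 10 − 2 = 8. A 4d d⁸ ion has a large crystal-field splitting; square planar leaves the high-energy d_{x²−y²} orbital empty and maximises CFSE. → square planar.
For [CoBr₃(NCS)]²−: Each bromide is −1; each isothiocyanate is −1; balancing the −2 overall charge requires Co(II). Cobalt is a group-9 element; Co(II) is therefore d⁷. For a high-spin 3d d⁷ ion with weak-field ligands the small Δₜ gives little square-planar CFSE advantage, so four ligands adopt the sterically favoured tetrahedral geometry. → tetrahedral.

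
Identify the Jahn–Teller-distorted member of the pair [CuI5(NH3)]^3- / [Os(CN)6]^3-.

[CuI5(NH3)]^3-: Each iodide is −1; ammonia is neutral; balancing the −3 overall charge requires Cu(II). Cu sits in group 11, so the d-electron count is 11 − 2 = 9. The t₂g⁶e_g³ configuration has an unevenly filled e_g set; the Jahn–Teller theorem predicts a tetragonal distortion (typically axial elongation) to lift the degeneracy.
[Os(CN)6]^3-: Summing ligand charges against the −3 overall charge gives an oxidation state of +3 for osmium. Osmium is a group-8 element; Os(III) is therefore d⁵. A 5d ion has a large Δₒ and is invariably low-spin. The d⁵ configuration leaves the e_g set evenly filled (or empty) — no strong Jahn–Teller driving force.

[CuI5(NH3)]^3-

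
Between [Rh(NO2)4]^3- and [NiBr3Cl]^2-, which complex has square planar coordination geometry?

[Rh(NO2)4]^3-

For [Rh(NO2)4]^3-: Ligand charges: each nitro (N-bound nitrite) is −1. With an overall charge of −3 the rhodium centre must be in the +1 oxidation state. Rh sits in group 9, so the d-electron count is 9 − 1 = 8. A 4d d⁸ ion has a large crystal-field splitting; square planar leaves the high-energy d_{x²−y²} orbital empty and maximises CFSE. → square planar.
For [NiBr3Cl]^2-: Each bromide is −1; each chloride is −1; balancing the −2 overall charge requires Ni(II). Ni sits in group 10, so the d-electron count is 10 − 2 = 8. Bromide and chloride are weak-field ligands. With weak-field ligands the CFSE gain from square planar is small, so a 3d d⁸ ion takes the sterically preferred tetrahedral geometry. → tetrahedral.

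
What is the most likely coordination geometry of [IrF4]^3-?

square planar

Each fluoride is −1; balancing the −3 overall charge requires Ir(I).
Ir sits in group 9, so the d-electron count is 9 − 1 = 8.
Coordination number: 4.
A 5d d⁸ ion has a large crystal-field splitting; square planar leaves the high-energy d_{x²−y²} orbital empty and maximises CFSE.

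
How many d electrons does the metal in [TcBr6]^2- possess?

d3

Each bromide is −1; balancing the −2 overall charge requires Tc(IV).
Tc sits in group 7, so the d-electron count is 7 − 4 = 3.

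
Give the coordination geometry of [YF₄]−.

tetrahedral

Each fluoride is −1; balancing the −1 overall charge requires Y(III).
Group 3 minus oxidation state 3 gives a d⁰ configuration.
Coordination number: 4.
A d⁰ ion has no crystal-field stabilisation preference between square planar and tetrahedral, so four ligands adopt the sterically favoured tetrahedral geometry.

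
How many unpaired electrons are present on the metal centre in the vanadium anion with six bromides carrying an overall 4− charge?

3

Summing ligand charges against the −4 overall charge gives an oxidation state of +2 for vanadium.
Vanadium is a group-5 element; V(II) is therefore d³.
In an octahedral field the d³ configuration is t₂g³e_g⁰ (only one arrangement possible), giving 3 unpaired electrons.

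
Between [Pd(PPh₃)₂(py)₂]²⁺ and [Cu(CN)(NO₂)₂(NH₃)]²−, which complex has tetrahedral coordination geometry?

For [Pd(PPh₃)₂(py)₂]²⁺: Ligand charges: triphenylphosphine is neutral; pyridine is neutral. With an overall charge of +2 the palladium centre must be in the +2 oxidation state. Pd sits in group 10, so the d-electron count is 10 − 2 = 8. A 4d d⁸ ion has a large crystal-field splitting; square planar leaves the high-energy d_{x²−y²} orbital empty and maximises CFSE. → square planar.
For [Cu(CN)(NO₂)₂(NH₃)]²−: Summing ligand charges against the −2 overall charge gives an oxidation state of +1 for copper. Copper is a group-11 element; Cu(I) is therefore d¹⁰. A d¹⁰ ion has no crystal-field stabilisation preference between square planar and tetrahedral, so four ligands adopt the sterically favoured tetrahedral geometry. → tetrahedral.

[Cu(CN)(NO₂)₂(NH₃)]²−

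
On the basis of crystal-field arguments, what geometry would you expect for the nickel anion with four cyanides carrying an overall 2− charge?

Ligand charges: each cyanide is −1. With an overall charge of −2 the nickel centre must be in the +2 oxidation state.
Ni sits in group 10, so the d-electron count is 10 − 2 = 8.
With 4 monodentate ligands the coordination number is 4.
Cyanide is a strong-field ligand (high in the spectrochemical series).
A 3d d⁸ ion with strong-field ligands gains enough CFSE to favour square planar over tetrahedral.

square planar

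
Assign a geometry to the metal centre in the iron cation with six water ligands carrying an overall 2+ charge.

octahedral

Water is neutral; balancing the +2 overall charge requires Fe(II).
Group 8 minus oxidation state 2 gives a d⁶ configuration.
With 6 monodentate ligands the coordination number is 6.
Six donors around a single metal centre give an octahedral coordination sphere.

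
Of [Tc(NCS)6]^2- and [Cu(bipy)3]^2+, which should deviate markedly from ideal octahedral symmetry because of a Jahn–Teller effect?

[Tc(NCS)6]^2-: Each isothiocyanate is −1; balancing the −2 overall charge requires Tc(IV). Group 7 minus oxidation state 4 gives a d³ configuration. The d³ configuration leaves the e_g set evenly filled (or empty) — no strong Jahn–Teller driving force.
[Cu(bipy)3]^2+: Summing ligand charges against the +2 overall charge gives an oxidation state of +2 for copper. Group 11 minus oxidation state 2 gives a d⁹ configuration. The t₂g⁶e_g³ configuration has an unevenly filled e_g set; the Jahn–Teller theorem predicts a tetragonal distortion (typically axial elongation) to lift the degeneracy.

[Cu(bipy)3]^2+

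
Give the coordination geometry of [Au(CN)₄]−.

square planar

Summing ligand charges against the −1 overall charge gives an oxidation state of +3 for gold.
Gold is a group-11 element; Au(III) is therefore d⁸.
With 4 monodentate ligands the coordination number is 4.
A 5d d⁸ ion has a large crystal-field splitting; square planar leaves the high-energy d_{x²−y²} orbital empty and maximises CFSE.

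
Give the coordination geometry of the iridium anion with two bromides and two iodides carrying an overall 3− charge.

square planar

Each bromide is −1; each iodide is −1; balancing the −3 overall charge requires Ir(I).
Ir sits in group 9, so the d-electron count is 9 − 1 = 8.
With 4 monodentate ligands the coordination number is 4.
A 5d d⁸ ion has a large crystal-field splitting; square planar leaves the high-energy d_{x²−y²} orbital empty and maximises CFSE.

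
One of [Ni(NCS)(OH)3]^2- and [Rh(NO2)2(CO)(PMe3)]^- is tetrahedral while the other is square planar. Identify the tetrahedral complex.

[Ni(NCS)(OH)3]^2-

For [Ni(NCS)(OH)3]^2-: Ligand charges: each isothiocyanate is −1; each hydroxide is −1. With an overall charge of −2 the nickel centre must be in the +2 oxidation state. Ni sits in group 10, so the d-electron count is 10 − 2 = 8. Hydroxide and isothiocyanate are weak-field ligands. With weak-field ligands the CFSE gain from square planar is small, so a 3d d⁸ ion takes the sterically preferred tetrahedral geometry. → tetrahedral.
For [Rh(NO2)2(CO)(PMe3)]^-: Ligand charges: each nitro (N-bound nitrite) is −1; carbonyl is neutral; trimethylphosphine is neutral. With an overall charge of −1 the rhodium centre must be in the +1 oxidation state. Group 9 minus oxidation state 1 gives a d⁸ configuration. A 4d d⁸ ion has a large crystal-field splitting; square planar leaves the high-energy d_{x²−y²} orbital empty and maximises CFSE. → square planar.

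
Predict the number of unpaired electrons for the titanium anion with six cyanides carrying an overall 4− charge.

Ligand charges: each cyanide is −1. With an overall charge of −4 the titanium centre must be in the +2 oxidation state.
Group 4 minus oxidation state 2 gives a d² configuration.
In an octahedral field the d² configuration is t₂g²e_g⁰ (only one arrangement possible), giving 2 unpaired electrons.

2 unpaired electrons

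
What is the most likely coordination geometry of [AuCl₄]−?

square planar

Summing ligand charges against the −1 overall charge gives an oxidation state of +3 for gold.
Au sits in group 11, so the d-electron count is 11 − 3 = 8.
Coordination number: 4.
A 5d d⁸ ion has a large crystal-field splitting; square planar leaves the high-energy d_{x²−y²} orbital empty and maximises CFSE.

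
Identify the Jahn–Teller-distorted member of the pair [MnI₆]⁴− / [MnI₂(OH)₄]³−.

[MnI₆]⁴−: Each iodide is −1; balancing the −4 overall charge requires Mn(II). Manganese is a group-7 element; Mn(II) is therefore d⁵. Iodide is a weak-field ligand for a first-row metal, so the complex is high-spin. The d⁵ configuration leaves the e_g set evenly filled (or empty) — no strong Jahn–Teller driving force.
[MnI₂(OH)₄]³−: Summing ligand charges against the −3 overall charge gives an oxidation state of +3 for manganese. Group 7 minus oxidation state 3 gives a d⁴ configuration. Hydroxide and iodide are weak-field ligands for a first-row metal, so the complex is high-spin. The t₂g³e_g¹ (high-spin) configuration has an unevenly filled e_g set; the Jahn–Teller theorem predicts a tetragonal distortion (typically axial elongation) to lift the degeneracy.

[MnI₂(OH)₄]³−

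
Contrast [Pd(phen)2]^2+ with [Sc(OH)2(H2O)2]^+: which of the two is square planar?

[Pd(phen)2]^2+

For [Pd(phen)2]^2+: Summing ligand charges against the +2 overall charge gives an oxidation state of +2 for palladium. Group 10 minus oxidation state 2 gives a d⁸ configuration. A 4d d⁸ ion has a large crystal-field splitting; square planar leaves the high-energy d_{x²−y²} orbital empty and maximises CFSE. → square planar.
For [Sc(OH)2(H2O)2]^+: Each hydroxide is −1; water is neutral; balancing the +1 overall charge requires Sc(III). Group 3 minus oxidation state 3 gives a d⁰ configuration. A d⁰ ion has no crystal-field stabilisation preference between square planar and tetrahedral, so four ligands adopt the sterically favoured tetrahedral geometry. → tetrahedral.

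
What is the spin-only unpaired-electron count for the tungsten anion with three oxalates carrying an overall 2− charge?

2

Summing ligand charges against the −2 overall charge gives an oxidation state of +4 for tungsten.
W sits in group 6, so the d-electron count is 6 − 4 = 2.
Counting donor atoms: 3×oxalate (bidentate) → 6 donors. Coordination number = 6.
In an octahedral field the d² configuration is t₂g²e_g⁰ (only one arrangement possible), giving 2 unpaired electrons.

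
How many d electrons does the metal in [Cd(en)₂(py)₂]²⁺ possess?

d10

Ligand charges: ethylenediamine is neutral; pyridine is neutral. With an overall charge of +2 the cadmium centre must be in the +2 oxidation state.
Group 12 minus oxidation state 2 gives a d¹⁰ configuration.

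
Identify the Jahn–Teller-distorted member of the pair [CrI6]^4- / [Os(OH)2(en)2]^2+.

[CrI6]^4-

[CrI6]^4-: Each iodide is −1; balancing the −4 overall charge requires Cr(II). Chromium is a group-6 element; Cr(II) is therefore d⁴. Iodide is a weak-field ligand for a first-row metal, so the complex is high-spin. The t₂g³e_g¹ (high-spin) configuration has an unevenly filled e_g set; the Jahn–Teller theorem predicts a tetragonal distortion (typically axial elongation) to lift the degeneracy.
[Os(OH)2(en)2]^2+: Summing ligand charges against the +2 overall charge gives an oxidation state of +4 for osmium. Os sits in group 8, so the d-electron count is 8 − 4 = 4. A 5d ion has a large Δₒ and is invariably low-spin. The d⁴ configuration leaves the e_g set evenly filled (or empty) — no strong Jahn–Teller driving force.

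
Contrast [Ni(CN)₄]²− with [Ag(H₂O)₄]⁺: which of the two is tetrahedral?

For [Ni(CN)₄]²−: Summing ligand charges against the −2 overall charge gives an oxidation state of +2 for nickel. Nickel is a group-10 element; Ni(II) is therefore d⁸. Cyanide is a strong-field ligand (high in the spectrochemical series). A 3d d⁸ ion with strong-field ligands gains enough CFSE to favour square planar over tetrahedral. → square planar.
For [Ag(H₂O)₄]⁺: Ligand charges: water is neutral. With an overall charge of +1 the silver centre must be in the +1 oxidation state. Group 11 minus oxidation state 1 gives a d¹⁰ configuration. A d¹⁰ ion has no crystal-field stabilisation preference between square planar and tetrahedral, so four ligands adopt the sterically favoured tetrahedral geometry. → tetrahedral.

[Ag(H₂O)₄]⁺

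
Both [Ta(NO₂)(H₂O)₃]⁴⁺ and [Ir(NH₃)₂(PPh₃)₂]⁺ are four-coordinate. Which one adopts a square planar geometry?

For [Ta(NO₂)(H₂O)₃]⁴⁺: Ligand charges: each nitro (N-bound nitrite) is −1; water is neutral. With an overall charge of +4 the tantalum centre must be in the +5 oxidation state. Group 5 minus oxidation state 5 gives a d⁰ configuration. A d⁰ ion has no crystal-field stabilisation preference between square planar and tetrahedral, so four ligands adopt the sterically favoured tetrahedral geometry. → tetrahedral.
For [Ir(NH₃)₂(PPh₃)₂]⁺: Ammonia is neutral; triphenylphosphine is neutral; balancing the +1 overall charge requires Ir(I). Ir sits in group 9, so the d-electron count is 9 − 1 = 8. A 5d d⁸ ion has a large crystal-field splitting; square planar leaves the high-energy d_{x²−y²} orbital empty and maximises CFSE. → square planar.

[Ir(NH₃)₂(PPh₃)₂]⁺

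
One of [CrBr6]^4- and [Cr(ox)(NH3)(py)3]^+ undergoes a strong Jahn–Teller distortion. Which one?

[CrBr6]^4-

[CrBr6]^4-: Ligand charges: each bromide is −1. With an overall charge of −4 the chromium centre must be in the +2 oxidation state. Group 6 minus oxidation state 2 gives a d⁴ configuration. Bromide is a weak-field ligand for a first-row metal, so the complex is high-spin. The t₂g³e_g¹ (high-spin) configuration has an unevenly filled e_g set; the Jahn–Teller theorem predicts a tetragonal distortion (typically axial elongation) to lift the degeneracy.
[Cr(ox)(NH3)(py)3]^+: Ligand charges: each oxalate is −2; ammonia is neutral; pyridine is neutral. With an overall charge of +1 the chromium centre must be in the +3 oxidation state. Cr sits in group 6, so the d-electron count is 6 − 3 = 3. The d³ configuration leaves the e_g set evenly filled (or empty) — no strong Jahn–Teller driving force.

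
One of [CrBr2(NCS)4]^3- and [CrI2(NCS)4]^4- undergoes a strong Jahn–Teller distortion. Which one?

[CrBr2(NCS)4]^3-: Ligand charges: each bromide is −1; each isothiocyanate is −1. With an overall charge of −3 the chromium centre must be in the +3 oxidation state. Group 6 minus oxidation state 3 gives a d³ configuration. The d³ configuration leaves the e_g set evenly filled (or empty) — no strong Jahn–Teller driving force.
[CrI2(NCS)4]^4-: Summing ligand charges against the −4 overall charge gives an oxidation state of +2 for chromium. Chromium is a group-6 element; Cr(II) is therefore d⁴. Iodide and isothiocyanate are weak-field ligands for a first-row metal, so the complex is high-spin. The t₂g³e_g¹ (high-spin) configuration has an unevenly filled e_g set; the Jahn–Teller theorem predicts a tetragonal distortion (typically axial elongation) to lift the degeneracy.

[CrI2(NCS)4]^4-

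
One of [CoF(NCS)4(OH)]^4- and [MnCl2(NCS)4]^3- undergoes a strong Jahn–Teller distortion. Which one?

[MnCl2(NCS)4]^3-

[CoF(NCS)4(OH)]^4-: Each fluoride is −1; each isothiocyanate is −1; each hydroxide is −1; balancing the −4 overall charge requires Co(II). Co sits in group 9, so the d-electron count is 9 − 2 = 7. Fluoride, hydroxide, and isothiocyanate are weak-field ligands for a first-row metal, so the complex is high-spin. The d⁷ configuration leaves the e_g set evenly filled (or empty) — no strong Jahn–Teller driving force.
[MnCl2(NCS)4]^3-: Summing ligand charges against the −3 overall charge gives an oxidation state of +3 for manganese. Manganese is a group-7 element; Mn(III) is therefore d⁴. Chloride and isothiocyanate are weak-field ligands for a first-row metal, so the complex is high-spin. The t₂g³e_g¹ (high-spin) configuration has an unevenly filled e_g set; the Jahn–Teller theorem predicts a tetragonal distortion (typically axial elongation) to lift the degeneracy.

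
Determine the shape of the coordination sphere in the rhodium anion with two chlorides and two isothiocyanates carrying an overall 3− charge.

square planar

Each chloride is −1; each isothiocyanate is −1; balancing the −3 overall charge requires Rh(I).
Rh sits in group 9, so the d-electron count is 9 − 1 = 8.
With 4 monodentate ligands the coordination number is 4.
A 4d d⁸ ion has a large crystal-field splitting; square planar leaves the high-energy d_{x²−y²} orbital empty and maximises CFSE.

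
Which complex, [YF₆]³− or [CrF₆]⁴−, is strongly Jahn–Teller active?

[CrF₆]⁴−

[YF₆]³−: Each fluoride is −1; balancing the −3 overall charge requires Y(III). Group 3 minus oxidation state 3 gives a d⁰ configuration. The d⁰ configuration leaves the e_g set evenly filled (or empty) — no strong Jahn–Teller driving force.
[CrF₆]⁴−: Ligand charges: each fluoride is −1. With an overall charge of −4 the chromium centre must be in the +2 oxidation state. Cr sits in group 6, so the d-electron count is 6 − 2 = 4. Fluoride is a weak-field ligand for a first-row metal, so the complex is high-spin. The t₂g³e_g¹ (high-spin) configuration has an unevenly filled e_g set; the Jahn–Teller theorem predicts a tetragonal distortion (typically axial elongation) to lift the degeneracy.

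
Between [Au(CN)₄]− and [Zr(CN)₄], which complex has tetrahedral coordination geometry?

For [Au(CN)₄]−: Each cyanide is −1; balancing the −1 overall charge requires Au(III). Gold is a group-11 element; Au(III) is therefore d⁸. A 5d d⁸ ion has a large crystal-field splitting; square planar leaves the high-energy d_{x²−y²} orbital empty and maximises CFSE. → square planar.
For [Zr(CN)₄]: Ligand charges: each cyanide is −1. With an overall charge of 0 the zirconium centre must be in the +4 oxidation state. Group 4 minus oxidation state 4 gives a d⁰ configuration. A d⁰ ion has no crystal-field stabilisation preference between square planar and tetrahedral, so four ligands adopt the sterically favoured tetrahedral geometry. → tetrahedral.

[Zr(CN)₄]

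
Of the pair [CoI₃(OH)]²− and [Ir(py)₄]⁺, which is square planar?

For [CoI₃(OH)]²−: Ligand charges: each iodide is −1; each hydroxide is −1. With an overall charge of −2 the cobalt centre must be in the +2 oxidation state. Cobalt is a group-9 element; Co(II) is therefore d⁷. For a high-spin 3d d⁷ ion with weak-field ligands the small Δₜ gives little square-planar CFSE advantage, so four ligands adopt the sterically favoured tetrahedral geometry. → tetrahedral.
For [Ir(py)₄]⁺: Pyridine is neutral; balancing the +1 overall charge requires Ir(I). Group 9 minus oxidation state 1 gives a d⁸ configuration. A 5d d⁸ ion has a large crystal-field splitting; square planar leaves the high-energy d_{x²−y²} orbital empty and maximises CFSE. → square planar.

[Ir(py)₄]⁺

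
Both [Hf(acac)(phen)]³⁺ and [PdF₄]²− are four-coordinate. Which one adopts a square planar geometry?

For [Hf(acac)(phen)]³⁺: Each acetylacetonate is −1; 1,10-phenanthroline is neutral; balancing the +3 overall charge requires Hf(IV). Hf sits in group 4, so the d-electron count is 4 − 4 = 0. A d⁰ ion has no crystal-field stabilisation preference between square planar and tetrahedral, so four ligands adopt the sterically favoured tetrahedral geometry. → tetrahedral.
For [PdF₄]²−: Summing ligand charges against the −2 overall charge gives an oxidation state of +2 for palladium. Pd sits in group 10, so the d-electron count is 10 − 2 = 8. A 4d d⁸ ion has a large crystal-field splitting; square planar leaves the high-energy d_{x²−y²} orbital empty and maximises CFSE. → square planar.

[PdF₄]²−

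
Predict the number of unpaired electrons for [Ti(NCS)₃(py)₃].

Ligand charges: each isothiocyanate is −1; pyridine is neutral. With an overall charge of 0 the titanium centre must be in the +3 oxidation state.
Titanium is a group-4 element; Ti(III) is therefore d¹.
In an octahedral field the d¹ configuration is t₂g¹e_g⁰ (only one arrangement possible), giving 1 unpaired electron.

1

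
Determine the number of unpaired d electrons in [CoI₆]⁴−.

3

Summing ligand charges against the −4 overall charge gives an oxidation state of +2 for cobalt.
Cobalt is a group-9 element; Co(II) is therefore d⁷.
The spin state decides the count: Iodide is a weak-field ligand for a first-row metal, so the complex is high-spin.
An octahedral high-spin d⁷ ion is t₂g⁵e_g², giving 3 unpaired electrons.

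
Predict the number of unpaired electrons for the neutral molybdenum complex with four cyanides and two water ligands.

Ligand charges: each cyanide is −1; water is neutral. With an overall charge of 0 the molybdenum centre must be in the +4 oxidation state.
Molybdenum is a group-6 element; Mo(IV) is therefore d².
In an octahedral field the d² configuration is t₂g²e_g⁰ (only one arrangement possible), giving 2 unpaired electrons.

2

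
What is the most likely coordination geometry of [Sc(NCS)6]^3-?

Each isothiocyanate is −1; balancing the −3 overall charge requires Sc(III).
Scandium is a group-3 element; Sc(III) is therefore d⁰.
Coordination number: 6.
Six donors around a single metal centre give an octahedral coordination sphere.

octahedral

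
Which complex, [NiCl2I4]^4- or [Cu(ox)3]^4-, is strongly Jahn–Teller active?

[NiCl2I4]^4-: Each chloride is −1; each iodide is −1; balancing the −4 overall charge requires Ni(II). Ni sits in group 10, so the d-electron count is 10 − 2 = 8. The d⁸ configuration leaves the e_g set evenly filled (or empty) — no strong Jahn–Teller driving force.
[Cu(ox)3]^4-: Summing ligand charges against the −4 overall charge gives an oxidation state of +2 for copper. Cu sits in group 11, so the d-electron count is 11 − 2 = 9. The t₂g⁶e_g³ configuration has an unevenly filled e_g set; the Jahn–Teller theorem predicts a tetragonal distortion (typically axial elongation) to lift the degeneracy.

[Cu(ox)3]^4-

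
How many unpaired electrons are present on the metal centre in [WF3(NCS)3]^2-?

Summing ligand charges against the −2 overall charge gives an oxidation state of +4 for tungsten.
W sits in group 6, so the d-electron count is 6 − 4 = 2.
In an octahedral field the d² configuration is t₂g²e_g⁰ (only one arrangement possible), giving 2 unpaired electrons.

2 unpaired electrons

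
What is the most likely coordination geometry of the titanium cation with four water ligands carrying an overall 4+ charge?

tetrahedral

Ligand charges: water is neutral. With an overall charge of +4 the titanium centre must be in the +4 oxidation state.
Group 4 minus oxidation state 4 gives a d⁰ configuration.
Coordination number: 4.
A d⁰ ion has no crystal-field stabilisation preference between square planar and tetrahedral, so four ligands adopt the sterically favoured tetrahedral geometry.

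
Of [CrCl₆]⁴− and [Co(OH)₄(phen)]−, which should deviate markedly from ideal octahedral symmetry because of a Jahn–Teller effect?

[CrCl₆]⁴−

[CrCl₆]⁴−: Each chloride is −1; balancing the −4 overall charge requires Cr(II). Chromium is a group-6 element; Cr(II) is therefore d⁴. Chloride is a weak-field ligand for a first-row metal, so the complex is high-spin. The t₂g³e_g¹ (high-spin) configuration has an unevenly filled e_g set; the Jahn–Teller theorem predicts a tetragonal distortion (typically axial elongation) to lift the degeneracy.
[Co(OH)₄(phen)]−: Ligand charges: each hydroxide is −1; 1,10-phenanthroline is neutral. With an overall charge of −1 the cobalt centre must be in the +3 oxidation state. Group 9 minus oxidation state 3 gives a d⁶ configuration. Co(III) has an exceptionally large octahedral splitting and is low-spin with essentially every ligand except fluoride. The d⁶ configuration leaves the e_g set evenly filled (or empty) — no strong Jahn–Teller driving force.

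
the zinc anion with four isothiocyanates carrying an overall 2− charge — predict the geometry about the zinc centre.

tetrahedral

Summing ligand charges against the −2 overall charge gives an oxidation state of +2 for zinc.
Group 12 minus oxidation state 2 gives a d¹⁰ configuration.
Coordination number: 4.
A d¹⁰ ion has no crystal-field stabilisation preference between square planar and tetrahedral, so four ligands adopt the sterically favoured tetrahedral geometry.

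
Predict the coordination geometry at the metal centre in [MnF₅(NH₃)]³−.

Ligand charges: each fluoride is −1; ammonia is neutral. With an overall charge of −3 the manganese centre must be in the +2 oxidation state.
Mn sits in group 7, so the d-electron count is 7 − 2 = 5.
With 6 monodentate ligands the coordination number is 6.
Six donors around a single metal centre give an octahedral coordination sphere.

octahedral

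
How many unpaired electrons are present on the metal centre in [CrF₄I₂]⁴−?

Summing ligand charges against the −4 overall charge gives an oxidation state of +2 for chromium.
Chromium is a group-6 element; Cr(II) is therefore d⁴.
The spin state decides the count: Fluoride and iodide are weak-field ligands for a first-row metal, so the complex is high-spin.
An octahedral high-spin d⁴ ion is t₂g³e_g¹, giving 4 unpaired electrons.

4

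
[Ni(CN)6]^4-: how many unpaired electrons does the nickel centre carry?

2 unpaired electrons

Each cyanide is −1; balancing the −4 overall charge requires Ni(II).
Group 10 minus oxidation state 2 gives a d⁸ configuration.
In an octahedral field the d⁸ configuration is t₂g⁶e_g² (only one arrangement possible), giving 2 unpaired electrons.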